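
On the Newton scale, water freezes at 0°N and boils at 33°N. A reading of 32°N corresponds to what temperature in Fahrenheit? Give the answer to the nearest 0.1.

Linear interpolation between the fixed points: C = (32 - 0) × 100 / (33 - 0) = 96.9697°C.
Then 96.9697 × 1.8 + 32 = 206.5°F.

206.5°F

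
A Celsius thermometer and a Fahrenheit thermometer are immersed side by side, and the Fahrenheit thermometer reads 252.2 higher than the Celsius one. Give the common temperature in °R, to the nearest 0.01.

987.12°R

Let x be the Celsius reading; then the Fahrenheit reading is 1.8·x + 32.
(1.8·x + 32) - x = 252.2  ⇒  (0.8)·x = 220.2  ⇒  x = 275.2500°C.
In Rankine: 275.2500 × 1.8 + 491.67 = 987.12°R.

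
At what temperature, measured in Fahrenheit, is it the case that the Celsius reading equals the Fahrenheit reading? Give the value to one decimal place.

Let F be the Fahrenheit reading. The Celsius reading is C = 5/9·F - 17.7778.
Set C = F: 5/9·F - 17.7778 = F.
(-4/9)·F = 17.7778  ⇒  F = -40.0.

-40.0°F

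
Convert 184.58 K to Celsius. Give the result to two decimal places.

In Celsius: 184.58 - 273.15 = -88.5700°C.

-88.57°C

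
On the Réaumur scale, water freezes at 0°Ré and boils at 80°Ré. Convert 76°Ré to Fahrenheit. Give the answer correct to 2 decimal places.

Linear interpolation between the fixed points: C = (76 - 0) × 100 / (80 - 0) = 95.0000°C.
Then 95.0000 × 1.8 + 32 = 203.00°F.

203.00°F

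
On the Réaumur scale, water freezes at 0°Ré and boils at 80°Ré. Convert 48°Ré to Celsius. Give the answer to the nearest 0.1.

Linear interpolation between the fixed points: C = (48 - 0) × 100 / (80 - 0) = 60.0000°C.

60.0°C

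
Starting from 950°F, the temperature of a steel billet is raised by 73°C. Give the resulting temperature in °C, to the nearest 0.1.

583.0°C

Initial temperature in Celsius: (950 - 32) × 5/9 = 510.0000°C.
Final Celsius temperature: 510.0000 + 73.0000 = 583.0000°C.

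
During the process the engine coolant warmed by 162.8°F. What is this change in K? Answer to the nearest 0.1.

For a temperature interval the offset drops out; only the factor 5/9 applies.
162.8 × 5/9 = 90.4.

90.4 K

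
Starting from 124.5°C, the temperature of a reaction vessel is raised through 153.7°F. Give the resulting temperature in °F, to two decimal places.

409.80°F

The 153.7°F change is an interval, so only the factor 5/9 applies: +153.7 × 5/9 = +85.3889°C.
Final Celsius temperature: 124.5000 + 85.3889 = 209.8889°C.
In Fahrenheit: 209.8889 × 1.8 + 32 = 409.80°F.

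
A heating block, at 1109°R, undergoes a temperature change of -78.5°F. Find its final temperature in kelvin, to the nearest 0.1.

Initial temperature in Celsius: (1109 - 491.67) × 5/9 = 342.9611°C.
The 78.5°F change is an interval, so only the factor 5/9 applies: -78.5 × 5/9 = -43.6111°C.
Final Celsius temperature: 342.9611 - 43.6111 = 299.3500°C.
In kelvin: 299.3500 + 273.15 = 572.5 K.

572.5 K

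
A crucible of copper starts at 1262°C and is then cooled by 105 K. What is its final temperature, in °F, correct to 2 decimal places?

The 105 K change is an interval; Kelvin and Celsius degrees are the same size, so ΔC = -105°C.
Final Celsius temperature: 1262.0000 - 105.0000 = 1157.0000°C.
In Fahrenheit: 1157.0000 × 1.8 + 32 = 2114.60°F.

2114.60°F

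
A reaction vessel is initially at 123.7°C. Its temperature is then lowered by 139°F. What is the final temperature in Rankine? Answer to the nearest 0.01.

575.33°R

The 139°F change is an interval, so only the factor 5/9 applies: -139 × 5/9 = -77.2222°C.
Final Celsius temperature: 123.7000 - 77.2222 = 46.4778°C.
In Rankine: 46.4778 × 1.8 + 491.67 = 575.33°R.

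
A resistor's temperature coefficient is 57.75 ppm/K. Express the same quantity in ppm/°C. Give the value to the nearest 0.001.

57.750 ppm/°C

The quantity depends on a temperature interval, so only the ratio of degree sizes applies; the offset between the scales is irrelevant.
A change of 1°C is a change of 1 K, so per °C the value is 57.75 × 1 = 57.750.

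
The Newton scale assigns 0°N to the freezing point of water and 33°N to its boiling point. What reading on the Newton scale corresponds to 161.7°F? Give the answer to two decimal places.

First in Celsius: (161.7 - 32) × 5/9 = 72.0556°C.
Linearly onto the Newton scale: 0 + (72.0556 / 100) × (33 - 0) = 23.78°N.

23.78°N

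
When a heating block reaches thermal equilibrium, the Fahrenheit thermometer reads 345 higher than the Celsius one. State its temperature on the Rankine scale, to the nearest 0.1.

1195.9°R

Let x be the Celsius reading; then the Fahrenheit reading is 1.8·x + 32.
(1.8·x + 32) - x = 345  ⇒  (0.8)·x = 313  ⇒  x = 391.2500°C.
In Rankine: 391.2500 × 1.8 + 491.67 = 1195.9°R.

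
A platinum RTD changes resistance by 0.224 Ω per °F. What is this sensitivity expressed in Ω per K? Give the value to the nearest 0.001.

0.403 Ω per K

The quantity depends on a temperature interval, so only the ratio of degree sizes applies; the offset between the scales is irrelevant.
A change of 1 K is a change of 1.8°F, so per K the value is 0.224 × 1.8 = 0.403.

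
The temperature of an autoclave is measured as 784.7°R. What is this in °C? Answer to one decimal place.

In Celsius: (784.7 - 491.67) × 5/9 = 162.7944°C.

162.8°C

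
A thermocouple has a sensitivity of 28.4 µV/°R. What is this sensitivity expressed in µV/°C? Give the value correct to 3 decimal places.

The quantity depends on a temperature interval, so only the ratio of degree sizes applies; the offset between the scales is irrelevant.
A change of 1°C is a change of 1.8°R, so per °C the value is 28.4 × 1.8 = 51.120.

51.120 µV/°C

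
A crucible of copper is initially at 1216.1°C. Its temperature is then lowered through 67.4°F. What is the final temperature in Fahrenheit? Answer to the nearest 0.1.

The 67.4°F change is an interval, so only the factor 5/9 applies: -67.4 × 5/9 = -37.4444°C.
Final Celsius temperature: 1216.1000 - 37.4444 = 1178.6556°C.
In Fahrenheit: 1178.6556 × 1.8 + 32 = 2153.6°F.

2153.6°F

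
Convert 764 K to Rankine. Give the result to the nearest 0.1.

In Celsius: 764 - 273.15 = 490.8500°C.
In Rankine: 490.8500 × 1.8 + 491.67 = 1375.2°R.

1375.2°R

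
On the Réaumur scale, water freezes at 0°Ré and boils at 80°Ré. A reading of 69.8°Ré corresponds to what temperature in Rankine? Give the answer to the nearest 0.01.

648.72°R

Linear interpolation between the fixed points: C = (69.8 - 0) × 100 / (80 - 0) = 87.2500°C.
Then 87.2500 × 1.8 + 491.67 = 648.72°R.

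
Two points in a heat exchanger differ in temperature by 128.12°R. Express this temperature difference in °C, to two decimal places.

An interval of 1°R corresponds to 5/9°C.
128.12 × 5/9 = 71.18.

71.18°C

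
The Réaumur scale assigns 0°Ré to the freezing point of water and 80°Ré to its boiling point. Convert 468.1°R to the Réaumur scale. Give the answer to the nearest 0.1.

-10.5°Ré

First in Celsius: (468.1 - 491.67) × 5/9 = -13.0944°C.
Linearly onto the Réaumur scale: 0 + (-13.0944 / 100) × (80 - 0) = -10.5°Ré.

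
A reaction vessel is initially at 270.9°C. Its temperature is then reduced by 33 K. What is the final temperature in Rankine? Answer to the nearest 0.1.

919.9°R

The 33 K change is an interval; Kelvin and Celsius degrees are the same size, so ΔC = -33°C.
Final Celsius temperature: 270.9000 - 33.0000 = 237.9000°C.
In Rankine: 237.9000 × 1.8 + 491.67 = 919.9°R.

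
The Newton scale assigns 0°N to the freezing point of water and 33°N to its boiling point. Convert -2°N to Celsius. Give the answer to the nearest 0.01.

-6.06°C

Linear interpolation between the fixed points: C = (-2 - 0) × 100 / (33 - 0) = -6.0606°C.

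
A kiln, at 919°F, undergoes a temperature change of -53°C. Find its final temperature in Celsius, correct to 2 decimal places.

Initial temperature in Celsius: (919 - 32) × 5/9 = 492.7778°C.
Final Celsius temperature: 492.7778 - 53.0000 = 439.7778°C.

439.78°C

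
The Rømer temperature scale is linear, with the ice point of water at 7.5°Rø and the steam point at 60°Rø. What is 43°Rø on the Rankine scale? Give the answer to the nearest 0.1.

Linear interpolation between the fixed points: C = (43 - 7.5) × 100 / (60 - 7.5) = 67.6190°C.
Then 67.6190 × 1.8 + 491.67 = 613.4°R.

613.4°R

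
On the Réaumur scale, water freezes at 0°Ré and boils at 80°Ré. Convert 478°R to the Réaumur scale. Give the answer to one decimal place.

First in Celsius: (478 - 491.67) × 5/9 = -7.5944°C.
Linearly onto the Réaumur scale: 0 + (-7.5944 / 100) × (80 - 0) = -6.1°Ré.

-6.1°Ré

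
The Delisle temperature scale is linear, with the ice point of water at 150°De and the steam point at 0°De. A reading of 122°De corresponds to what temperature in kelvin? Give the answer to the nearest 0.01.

Linear interpolation between the fixed points: C = (122 - 150) × 100 / (0 - 150) = 18.6667°C.
Then 18.6667 + 273.15 = 291.82 K.

291.82 K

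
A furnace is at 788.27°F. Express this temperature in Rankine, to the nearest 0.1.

1247.9°R

In Celsius: (788.27 - 32) × 5/9 = 420.1500°C.
In Rankine: 420.1500 × 1.8 + 491.67 = 1247.9°R.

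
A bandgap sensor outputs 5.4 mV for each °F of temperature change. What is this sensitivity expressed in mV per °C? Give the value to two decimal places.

9.72 mV per °C

The quantity depends on a temperature interval, so only the ratio of degree sizes applies; the offset between the scales is irrelevant.
A change of 1°C is a change of 1.8°F, so per °C the value is 5.4 × 1.8 = 9.72.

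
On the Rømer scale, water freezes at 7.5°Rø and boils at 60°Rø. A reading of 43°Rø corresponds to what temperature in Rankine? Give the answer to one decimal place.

Linear interpolation between the fixed points: C = (43 - 7.5) × 100 / (60 - 7.5) = 67.6190°C.
Then 67.6190 × 1.8 + 491.67 = 613.4°R.

613.4°R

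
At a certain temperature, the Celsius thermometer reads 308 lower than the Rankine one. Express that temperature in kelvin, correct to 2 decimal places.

Let x be the Rankine reading; then the Celsius reading is 5/9·x - 273.15.
(5/9·x - 273.15) - x = -308  ⇒  (-4/9)·x = -34.85  ⇒  x = 78.4125°R.
In Celsius: (78.4125 - 491.67) × 5/9 = -229.5875°C.
In kelvin: -229.5875 + 273.15 = 43.56 K.

43.56 K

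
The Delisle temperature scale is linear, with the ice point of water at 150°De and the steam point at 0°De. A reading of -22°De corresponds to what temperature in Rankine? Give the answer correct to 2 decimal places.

698.07°R

Linear interpolation between the fixed points: C = (-22 - 150) × 100 / (0 - 150) = 114.6667°C.
Then 114.6667 × 1.8 + 491.67 = 698.07°R.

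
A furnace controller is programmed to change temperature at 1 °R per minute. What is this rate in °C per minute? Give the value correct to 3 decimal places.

Since only a temperature interval is involved, the additive offset between the scales drops out.
A change of 1°R is a change of 5/9°C, so 1 × 5/9 = 0.556.

0.556 °C/minute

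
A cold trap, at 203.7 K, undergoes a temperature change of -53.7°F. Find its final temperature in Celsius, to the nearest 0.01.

-99.28°C

Initial temperature in Celsius: 203.7 - 273.15 = -69.4500°C.
The 53.7°F change is an interval, so only the factor 5/9 applies: -53.7 × 5/9 = -29.8333°C.
Final Celsius temperature: -69.4500 - 29.8333 = -99.2833°C.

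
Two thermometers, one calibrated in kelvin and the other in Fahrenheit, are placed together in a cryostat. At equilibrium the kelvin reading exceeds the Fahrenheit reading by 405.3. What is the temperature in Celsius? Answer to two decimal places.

Let x be the kelvin reading; then the Fahrenheit reading is 1.8·x - 459.67.
(1.8·x - 459.67) - x = -405.3  ⇒  (0.8)·x = 54.37  ⇒  x = 67.9625 K.
In Celsius: 67.9625 - 273.15 = -205.19°C.

-205.19°C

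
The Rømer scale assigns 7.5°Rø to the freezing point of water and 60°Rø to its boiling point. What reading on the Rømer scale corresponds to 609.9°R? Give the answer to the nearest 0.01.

First in Celsius: (609.9 - 491.67) × 5/9 = 65.6833°C.
Linearly onto the Rømer scale: 7.5 + (65.6833 / 100) × (60 - 7.5) = 41.98°Rø.

41.98°Rø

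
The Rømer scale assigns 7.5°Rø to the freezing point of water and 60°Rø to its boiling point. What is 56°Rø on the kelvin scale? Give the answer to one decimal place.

365.5 K

Linear interpolation between the fixed points: C = (56 - 7.5) × 100 / (60 - 7.5) = 92.3810°C.
Then 92.3810 + 273.15 = 365.5 K.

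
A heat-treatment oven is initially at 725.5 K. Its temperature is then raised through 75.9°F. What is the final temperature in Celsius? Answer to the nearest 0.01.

494.52°C

Initial temperature in Celsius: 725.5 - 273.15 = 452.3500°C.
The 75.9°F change is an interval, so only the factor 5/9 applies: +75.9 × 5/9 = +42.1667°C.
Final Celsius temperature: 452.3500 + 42.1667 = 494.5167°C.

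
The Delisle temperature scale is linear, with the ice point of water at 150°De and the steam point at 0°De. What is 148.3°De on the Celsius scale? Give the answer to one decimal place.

1.1°C

Linear interpolation between the fixed points: C = (148.3 - 150) × 100 / (0 - 150) = 1.1333°C.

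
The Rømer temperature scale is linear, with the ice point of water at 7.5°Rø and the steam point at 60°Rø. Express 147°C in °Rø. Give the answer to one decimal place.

Linearly onto the Rømer scale: 7.5 + (147.0000 / 100) × (60 - 7.5) = 84.7°Rø.

84.7°Rø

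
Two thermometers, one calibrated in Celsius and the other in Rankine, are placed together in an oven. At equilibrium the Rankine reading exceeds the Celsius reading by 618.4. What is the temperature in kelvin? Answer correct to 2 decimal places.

431.56 K

Let x be the Celsius reading; then the Rankine reading is 1.8·x + 491.67.
(1.8·x + 491.67) - x = 618.4  ⇒  (0.8)·x = 126.73  ⇒  x = 158.4125°C.
In kelvin: 158.4125 + 273.15 = 431.56 K.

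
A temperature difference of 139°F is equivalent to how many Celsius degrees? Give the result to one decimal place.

An interval of 1°F corresponds to 5/9°C.
139 × 5/9 = 77.2.

77.2°C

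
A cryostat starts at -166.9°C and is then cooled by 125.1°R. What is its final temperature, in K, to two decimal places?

36.75 K

The 125.1°R change is an interval, so only the factor 5/9 applies: -125.1 × 5/9 = -69.5000°C.
Final Celsius temperature: -166.9000 - 69.5000 = -236.4000°C.
In kelvin: -236.4000 + 273.15 = 36.75 K.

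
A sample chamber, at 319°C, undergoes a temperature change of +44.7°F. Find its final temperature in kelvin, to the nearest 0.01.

616.98 K

The 44.7°F change is an interval, so only the factor 5/9 applies: +44.7 × 5/9 = +24.8333°C.
Final Celsius temperature: 319.0000 + 24.8333 = 343.8333°C.
In kelvin: 343.8333 + 273.15 = 616.98 K.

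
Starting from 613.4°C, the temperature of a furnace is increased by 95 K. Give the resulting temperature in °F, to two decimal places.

The 95 K change is an interval; Kelvin and Celsius degrees are the same size, so ΔC = +95°C.
Final Celsius temperature: 613.4000 + 95.0000 = 708.4000°C.
In Fahrenheit: 708.4000 × 1.8 + 32 = 1307.12°F.

1307.12°F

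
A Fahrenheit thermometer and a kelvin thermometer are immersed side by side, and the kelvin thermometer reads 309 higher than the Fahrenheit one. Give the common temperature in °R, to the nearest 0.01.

Let x be the Fahrenheit reading; then the kelvin reading is 5/9·x + 255.372.
(5/9·x + 255.372) - x = 309  ⇒  (-4/9)·x = 53.6278  ⇒  x = -120.6625°F.
In Celsius: (-120.6625 - 32) × 5/9 = -84.8125°C.
In Rankine: -84.8125 × 1.8 + 491.67 = 339.01°R.

339.01°R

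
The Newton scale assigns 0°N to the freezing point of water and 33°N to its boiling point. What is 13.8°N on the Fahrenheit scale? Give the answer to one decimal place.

107.3°F

Linear interpolation between the fixed points: C = (13.8 - 0) × 100 / (33 - 0) = 41.8182°C.
Then 41.8182 × 1.8 + 32 = 107.3°F.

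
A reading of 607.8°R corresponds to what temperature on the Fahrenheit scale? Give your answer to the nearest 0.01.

148.13°F

In Celsius: (607.8 - 491.67) × 5/9 = 64.5167°C.
In Fahrenheit: 64.5167 × 1.8 + 32 = 148.13°F.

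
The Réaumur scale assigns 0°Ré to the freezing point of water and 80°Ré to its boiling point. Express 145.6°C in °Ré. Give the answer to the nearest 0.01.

Linearly onto the Réaumur scale: 0 + (145.6000 / 100) × (80 - 0) = 116.48°Ré.

116.48°Ré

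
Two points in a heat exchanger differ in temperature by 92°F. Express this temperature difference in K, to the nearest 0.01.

For a temperature interval the offset drops out; only the factor 5/9 applies.
92 × 5/9 = 51.11.

51.11 K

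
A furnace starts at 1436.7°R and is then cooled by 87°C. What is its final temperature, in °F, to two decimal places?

820.43°F

Initial temperature in Celsius: (1436.7 - 491.67) × 5/9 = 525.0167°C.
Final Celsius temperature: 525.0167 - 87.0000 = 438.0167°C.
In Fahrenheit: 438.0167 × 1.8 + 32 = 820.43°F.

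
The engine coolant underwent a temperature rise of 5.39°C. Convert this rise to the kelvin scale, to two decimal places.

Celsius and kelvin degrees are the same size, so the interval is unchanged: 5.39.

5.39 K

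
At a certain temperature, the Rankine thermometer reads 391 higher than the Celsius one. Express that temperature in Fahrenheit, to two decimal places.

Let x be the Celsius reading; then the Rankine reading is 1.8·x + 491.67.
(1.8·x + 491.67) - x = 391  ⇒  (0.8)·x = -100.67  ⇒  x = -125.8375°C.
In Fahrenheit: -125.8375 × 1.8 + 32 = -194.51°F.

-194.51°F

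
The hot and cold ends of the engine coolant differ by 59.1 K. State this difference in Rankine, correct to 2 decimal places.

106.38°R

Only the scale ratio 1.8 matters for a change in temperature.
59.1 × 1.8 = 106.38.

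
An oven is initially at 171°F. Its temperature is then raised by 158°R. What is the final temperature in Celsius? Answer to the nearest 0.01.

165.00°C

Initial temperature in Celsius: (171 - 32) × 5/9 = 77.2222°C.
The 158°R change is an interval, so only the factor 5/9 applies: +158 × 5/9 = +87.7778°C.
Final Celsius temperature: 77.2222 + 87.7778 = 165.0000°C.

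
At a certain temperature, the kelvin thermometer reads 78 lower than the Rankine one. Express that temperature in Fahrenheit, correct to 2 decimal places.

Let x be the Rankine reading; then the kelvin reading is 5/9·x.
(5/9·x) - x = -78  ⇒  (-4/9)·x = -78  ⇒  x = 175.5000°R.
In Celsius: (175.5 - 491.67) × 5/9 = -175.6500°C.
In Fahrenheit: -175.6500 × 1.8 + 32 = -284.17°F.

-284.17°F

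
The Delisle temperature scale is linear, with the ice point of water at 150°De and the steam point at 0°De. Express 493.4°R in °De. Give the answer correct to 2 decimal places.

148.56°De

First in Celsius: (493.4 - 491.67) × 5/9 = 0.9611°C.
Linearly onto the Delisle scale: 150 + (0.9611 / 100) × (0 - 150) = 148.56°De.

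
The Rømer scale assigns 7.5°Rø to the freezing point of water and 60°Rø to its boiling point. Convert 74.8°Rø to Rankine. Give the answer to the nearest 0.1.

722.4°R

Linear interpolation between the fixed points: C = (74.8 - 7.5) × 100 / (60 - 7.5) = 128.1905°C.
Then 128.1905 × 1.8 + 491.67 = 722.4°R.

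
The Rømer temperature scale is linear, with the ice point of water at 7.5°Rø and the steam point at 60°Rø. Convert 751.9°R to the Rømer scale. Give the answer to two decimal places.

First in Celsius: (751.9 - 491.67) × 5/9 = 144.5722°C.
Linearly onto the Rømer scale: 7.5 + (144.5722 / 100) × (60 - 7.5) = 83.40°Rø.

83.40°Rø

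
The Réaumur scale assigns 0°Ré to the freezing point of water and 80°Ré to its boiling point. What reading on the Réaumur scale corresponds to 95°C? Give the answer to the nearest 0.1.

Linearly onto the Réaumur scale: 0 + (95.0000 / 100) × (80 - 0) = 76.0°Ré.

76.0°Ré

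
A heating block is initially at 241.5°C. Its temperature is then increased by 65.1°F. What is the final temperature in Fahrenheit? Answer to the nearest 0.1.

The 65.1°F change is an interval, so only the factor 5/9 applies: +65.1 × 5/9 = +36.1667°C.
Final Celsius temperature: 241.5000 + 36.1667 = 277.6667°C.
In Fahrenheit: 277.6667 × 1.8 + 32 = 531.8°F.

531.8°F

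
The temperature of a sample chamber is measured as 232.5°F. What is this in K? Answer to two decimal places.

In Celsius: (232.5 - 32) × 5/9 = 111.3889°C.
In kelvin: 111.3889 + 273.15 = 384.54 K.

384.54 K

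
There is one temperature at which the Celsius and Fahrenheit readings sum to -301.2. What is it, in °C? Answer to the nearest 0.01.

Let C be the Celsius reading. The Fahrenheit reading is F = 1.8·C + 32.
Require C + F = -301.2: (2.8)·C + 32 = -301.2.
C = (-301.2 - 32) / (2.8) = -119.00.

-119.00°C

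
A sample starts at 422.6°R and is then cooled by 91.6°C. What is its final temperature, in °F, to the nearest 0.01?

-201.95°F

Initial temperature in Celsius: (422.6 - 491.67) × 5/9 = -38.3722°C.
Final Celsius temperature: -38.3722 - 91.6000 = -129.9722°C.
In Fahrenheit: -129.9722 × 1.8 + 32 = -201.95°F.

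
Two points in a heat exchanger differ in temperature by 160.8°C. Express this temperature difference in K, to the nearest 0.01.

Celsius and kelvin degrees are the same size, so the interval is unchanged: 160.80.

160.80 K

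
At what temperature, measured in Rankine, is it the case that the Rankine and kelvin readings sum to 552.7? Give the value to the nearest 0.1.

355.3°R

Let R be the Rankine reading. The kelvin reading is K = 5/9·R.
Require R + K = 552.7: (14/9)·R = 552.7.
R = (552.7) / (14/9) = 355.3.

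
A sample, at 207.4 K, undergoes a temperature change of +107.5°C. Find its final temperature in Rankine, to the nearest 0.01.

Initial temperature in Celsius: 207.4 - 273.15 = -65.7500°C.
Final Celsius temperature: -65.7500 + 107.5000 = 41.7500°C.
In Rankine: 41.7500 × 1.8 + 491.67 = 566.82°R.

566.82°R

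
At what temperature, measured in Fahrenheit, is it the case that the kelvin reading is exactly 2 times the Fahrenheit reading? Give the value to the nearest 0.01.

Let F be the Fahrenheit reading. The kelvin reading is K = 5/9·F + 255.372.
Require K = 2·F: 5/9·F + 255.372 = 2·F.
(-13/9)·F = -255.372  ⇒  F = 176.80.

176.80°F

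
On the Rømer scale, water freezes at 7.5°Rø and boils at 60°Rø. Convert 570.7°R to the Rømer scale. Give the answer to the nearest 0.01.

30.55°Rø

First in Celsius: (570.7 - 491.67) × 5/9 = 43.9056°C.
Linearly onto the Rømer scale: 7.5 + (43.9056 / 100) × (60 - 7.5) = 30.55°Rø.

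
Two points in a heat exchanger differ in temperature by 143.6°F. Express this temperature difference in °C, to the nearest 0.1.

79.8°C

For a temperature interval the offset drops out; only the factor 5/9 applies.
143.6 × 5/9 = 79.8.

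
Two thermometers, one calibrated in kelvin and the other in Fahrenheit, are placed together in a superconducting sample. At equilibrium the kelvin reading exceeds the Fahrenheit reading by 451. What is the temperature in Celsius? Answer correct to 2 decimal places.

-262.31°C

Let x be the kelvin reading; then the Fahrenheit reading is 1.8·x - 459.67.
(1.8·x - 459.67) - x = -451  ⇒  (0.8)·x = 8.67  ⇒  x = 10.8375 K.
In Celsius: 10.8375 - 273.15 = -262.31°C.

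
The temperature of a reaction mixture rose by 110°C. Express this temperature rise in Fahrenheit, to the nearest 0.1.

198.0°F

An interval of 1°C corresponds to 1.8°F.
110 × 1.8 = 198.0.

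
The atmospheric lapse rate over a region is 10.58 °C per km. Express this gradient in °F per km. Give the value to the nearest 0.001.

19.044 °F/km

Since only a temperature interval is involved, the additive offset between the scales drops out.
A change of 1°C is a change of 1.8°F, so 10.58 × 1.8 = 19.044.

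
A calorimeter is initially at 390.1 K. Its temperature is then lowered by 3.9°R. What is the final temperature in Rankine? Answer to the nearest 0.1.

698.3°R

Initial temperature in Celsius: 390.1 - 273.15 = 116.9500°C.
The 3.9°R change is an interval, so only the factor 5/9 applies: -3.9 × 5/9 = -2.1667°C.
Final Celsius temperature: 116.9500 - 2.1667 = 114.7833°C.
In Rankine: 114.7833 × 1.8 + 491.67 = 698.3°R.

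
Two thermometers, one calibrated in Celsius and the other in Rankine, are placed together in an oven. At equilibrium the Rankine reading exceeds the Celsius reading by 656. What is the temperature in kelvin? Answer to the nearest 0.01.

Let x be the Celsius reading; then the Rankine reading is 1.8·x + 491.67.
(1.8·x + 491.67) - x = 656  ⇒  (0.8)·x = 164.33  ⇒  x = 205.4125°C.
In kelvin: 205.4125 + 273.15 = 478.56 K.

478.56 K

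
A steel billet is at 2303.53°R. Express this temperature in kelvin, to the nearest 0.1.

1279.7 K

In Celsius: (2303.53 - 491.67) × 5/9 = 1006.5889°C.
In kelvin: 1006.5889 + 273.15 = 1279.7 K.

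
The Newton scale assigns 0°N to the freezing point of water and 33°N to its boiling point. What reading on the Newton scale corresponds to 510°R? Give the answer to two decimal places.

First in Celsius: (510 - 491.67) × 5/9 = 10.1833°C.
Linearly onto the Newton scale: 0 + (10.1833 / 100) × (33 - 0) = 3.36°N.

3.36°N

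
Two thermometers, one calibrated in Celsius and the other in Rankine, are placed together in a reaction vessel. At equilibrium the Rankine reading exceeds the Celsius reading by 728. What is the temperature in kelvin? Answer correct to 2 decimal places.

Let x be the Celsius reading; then the Rankine reading is 1.8·x + 491.67.
(1.8·x + 491.67) - x = 728  ⇒  (0.8)·x = 236.33  ⇒  x = 295.4125°C.
In kelvin: 295.4125 + 273.15 = 568.56 K.

568.56 K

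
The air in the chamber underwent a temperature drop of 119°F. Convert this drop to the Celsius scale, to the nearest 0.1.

66.1°C

Only the scale ratio 5/9 matters for a change in temperature.
119 × 5/9 = 66.1.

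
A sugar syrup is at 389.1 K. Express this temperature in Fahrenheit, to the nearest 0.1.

240.7°F

In Celsius: 389.1 - 273.15 = 115.9500°C.
In Fahrenheit: 115.9500 × 1.8 + 32 = 240.7°F.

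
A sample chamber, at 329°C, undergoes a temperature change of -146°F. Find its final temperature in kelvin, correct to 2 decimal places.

The 146°F change is an interval, so only the factor 5/9 applies: -146 × 5/9 = -81.1111°C.
Final Celsius temperature: 329.0000 - 81.1111 = 247.8889°C.
In kelvin: 247.8889 + 273.15 = 521.04 K.

521.04 K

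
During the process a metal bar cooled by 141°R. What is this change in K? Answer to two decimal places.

78.33 K

Only the scale ratio 5/9 matters for a change in temperature.
141 × 5/9 = 78.33.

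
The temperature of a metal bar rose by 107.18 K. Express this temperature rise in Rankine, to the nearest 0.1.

192.9°R

For a temperature interval the offset drops out; only the factor 1.8 applies.
107.18 × 1.8 = 192.9.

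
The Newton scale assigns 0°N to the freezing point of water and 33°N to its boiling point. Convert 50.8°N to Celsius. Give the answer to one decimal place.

Linear interpolation between the fixed points: C = (50.8 - 0) × 100 / (33 - 0) = 153.9394°C.

153.9°C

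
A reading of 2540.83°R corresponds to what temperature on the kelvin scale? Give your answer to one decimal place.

1411.6 K

In Celsius: (2540.83 - 491.67) × 5/9 = 1138.4222°C.
In kelvin: 1138.4222 + 273.15 = 1411.6 K.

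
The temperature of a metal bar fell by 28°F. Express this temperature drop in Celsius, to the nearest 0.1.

15.6°C

For a temperature interval the offset drops out; only the factor 5/9 applies.
28 × 5/9 = 15.6.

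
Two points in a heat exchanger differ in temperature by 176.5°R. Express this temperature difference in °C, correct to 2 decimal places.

98.06°C

Only the scale ratio 5/9 matters for a change in temperature.
176.5 × 5/9 = 98.06.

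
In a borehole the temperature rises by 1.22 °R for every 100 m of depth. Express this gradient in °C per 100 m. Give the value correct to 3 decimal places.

Since only a temperature interval is involved, the additive offset between the scales drops out.
A change of 1°R is a change of 5/9°C, so 1.22 × 5/9 = 0.678.

0.678 °C/100 m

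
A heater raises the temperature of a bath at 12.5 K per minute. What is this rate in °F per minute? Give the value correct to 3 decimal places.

The quantity depends on a temperature interval, so only the ratio of degree sizes applies; the offset between the scales is irrelevant.
A change of 1 K is a change of 1.8°F, so 12.5 × 1.8 = 22.500.

22.500 °F/minute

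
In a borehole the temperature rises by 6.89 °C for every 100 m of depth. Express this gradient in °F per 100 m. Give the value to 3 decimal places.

Since only a temperature interval is involved, the additive offset between the scales drops out.
A change of 1°C is a change of 1.8°F, so 6.89 × 1.8 = 12.402.

12.402 °F/100 m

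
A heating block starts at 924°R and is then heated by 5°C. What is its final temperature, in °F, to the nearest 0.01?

473.33°F

Initial temperature in Celsius: (924 - 491.67) × 5/9 = 240.1833°C.
Final Celsius temperature: 240.1833 + 5.0000 = 245.1833°C.
In Fahrenheit: 245.1833 × 1.8 + 32 = 473.33°F.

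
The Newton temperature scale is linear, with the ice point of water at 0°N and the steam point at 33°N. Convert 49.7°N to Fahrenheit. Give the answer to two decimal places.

303.09°F

Linear interpolation between the fixed points: C = (49.7 - 0) × 100 / (33 - 0) = 150.6061°C.
Then 150.6061 × 1.8 + 32 = 303.09°F.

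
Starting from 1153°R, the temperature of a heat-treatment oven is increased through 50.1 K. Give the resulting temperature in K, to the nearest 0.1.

Initial temperature in Celsius: (1153 - 491.67) × 5/9 = 367.4056°C.
The 50.1 K change is an interval; Kelvin and Celsius degrees are the same size, so ΔC = +50.1°C.
Final Celsius temperature: 367.4056 + 50.1000 = 417.5056°C.
In kelvin: 417.5056 + 273.15 = 690.7 K.

690.7 K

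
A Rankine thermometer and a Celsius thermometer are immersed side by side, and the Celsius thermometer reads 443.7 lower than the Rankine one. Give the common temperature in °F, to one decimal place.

Let x be the Rankine reading; then the Celsius reading is 5/9·x - 273.15.
(5/9·x - 273.15) - x = -443.7  ⇒  (-4/9)·x = -170.55  ⇒  x = 383.7375°R.
In Celsius: (383.7375 - 491.67) × 5/9 = -59.9625°C.
In Fahrenheit: -59.9625 × 1.8 + 32 = -75.9°F.

-75.9°F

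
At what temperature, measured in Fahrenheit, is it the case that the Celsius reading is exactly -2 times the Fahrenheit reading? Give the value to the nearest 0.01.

Let F be the Fahrenheit reading. The Celsius reading is C = 5/9·F - 17.7778.
Require C = -2·F: 5/9·F - 17.7778 = -2·F.
(23/9)·F = 17.7778  ⇒  F = 6.96.

6.96°F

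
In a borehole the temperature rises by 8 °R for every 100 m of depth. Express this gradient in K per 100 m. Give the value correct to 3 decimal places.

The quantity depends on a temperature interval, so only the ratio of degree sizes applies; the offset between the scales is irrelevant.
A change of 1°R is a change of 5/9 K, so 8 × 5/9 = 4.444.

4.444 K/100 m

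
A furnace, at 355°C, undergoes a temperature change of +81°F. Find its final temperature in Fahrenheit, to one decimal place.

752.0°F

The 81°F change is an interval, so only the factor 5/9 applies: +81 × 5/9 = +45.0000°C.
Final Celsius temperature: 355.0000 + 45.0000 = 400.0000°C.
In Fahrenheit: 400.0000 × 1.8 + 32 = 752.0°F.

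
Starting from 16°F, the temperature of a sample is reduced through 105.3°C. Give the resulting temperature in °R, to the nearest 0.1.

Initial temperature in Celsius: (16 - 32) × 5/9 = -8.8889°C.
Final Celsius temperature: -8.8889 - 105.3000 = -114.1889°C.
In Rankine: -114.1889 × 1.8 + 491.67 = 286.1°R.

286.1°R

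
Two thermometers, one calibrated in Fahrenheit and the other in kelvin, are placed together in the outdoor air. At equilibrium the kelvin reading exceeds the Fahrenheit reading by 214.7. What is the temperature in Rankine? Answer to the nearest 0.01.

551.18°R

Let x be the Fahrenheit reading; then the kelvin reading is 5/9·x + 255.372.
(5/9·x + 255.372) - x = 214.7  ⇒  (-4/9)·x = -40.6722  ⇒  x = 91.5125°F.
In Celsius: (91.5125 - 32) × 5/9 = 33.0625°C.
In Rankine: 33.0625 × 1.8 + 491.67 = 551.18°R.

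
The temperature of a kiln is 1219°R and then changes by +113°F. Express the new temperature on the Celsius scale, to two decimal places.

Initial temperature in Celsius: (1219 - 491.67) × 5/9 = 404.0722°C.
The 113°F change is an interval, so only the factor 5/9 applies: +113 × 5/9 = +62.7778°C.
Final Celsius temperature: 404.0722 + 62.7778 = 466.8500°C.

466.85°C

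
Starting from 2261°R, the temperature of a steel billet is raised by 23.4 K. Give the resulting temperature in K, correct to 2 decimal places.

1279.51 K

Initial temperature in Celsius: (2261 - 491.67) × 5/9 = 982.9611°C.
The 23.4 K change is an interval; Kelvin and Celsius degrees are the same size, so ΔC = +23.4°C.
Final Celsius temperature: 982.9611 + 23.4000 = 1006.3611°C.
In kelvin: 1006.3611 + 273.15 = 1279.51 K.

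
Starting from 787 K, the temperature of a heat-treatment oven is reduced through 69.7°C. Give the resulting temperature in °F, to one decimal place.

Initial temperature in Celsius: 787 - 273.15 = 513.8500°C.
Final Celsius temperature: 513.8500 - 69.7000 = 444.1500°C.
In Fahrenheit: 444.1500 × 1.8 + 32 = 831.5°F.

831.5°F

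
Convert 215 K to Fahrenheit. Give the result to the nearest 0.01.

-72.67°F

In Celsius: 215 - 273.15 = -58.1500°C.
In Fahrenheit: -58.1500 × 1.8 + 32 = -72.67°F.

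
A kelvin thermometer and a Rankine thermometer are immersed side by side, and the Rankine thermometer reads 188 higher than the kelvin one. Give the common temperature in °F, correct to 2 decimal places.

Let x be the kelvin reading; then the Rankine reading is 1.8·x.
(1.8·x) - x = 188  ⇒  (0.8)·x = 188  ⇒  x = 235.0000 K.
In Celsius: 235 - 273.15 = -38.1500°C.
In Fahrenheit: -38.1500 × 1.8 + 32 = -36.67°F.

-36.67°F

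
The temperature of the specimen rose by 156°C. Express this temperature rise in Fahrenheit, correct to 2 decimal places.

Only the scale ratio 1.8 matters for a change in temperature.
156 × 1.8 = 280.80.

280.80°F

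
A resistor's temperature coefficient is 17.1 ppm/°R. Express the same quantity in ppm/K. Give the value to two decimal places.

30.78 ppm/K

The quantity depends on a temperature interval, so only the ratio of degree sizes applies; the offset between the scales is irrelevant.
A change of 1 K is a change of 1.8°R, so per K the value is 17.1 × 1.8 = 30.78.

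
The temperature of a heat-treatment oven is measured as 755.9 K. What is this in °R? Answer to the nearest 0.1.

In Celsius: 755.9 - 273.15 = 482.7500°C.
In Rankine: 482.7500 × 1.8 + 491.67 = 1360.6°R.

1360.6°R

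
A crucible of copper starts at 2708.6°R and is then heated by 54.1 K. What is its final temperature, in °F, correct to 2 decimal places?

Initial temperature in Celsius: (2708.6 - 491.67) × 5/9 = 1231.6278°C.
The 54.1 K change is an interval; Kelvin and Celsius degrees are the same size, so ΔC = +54.1°C.
Final Celsius temperature: 1231.6278 + 54.1000 = 1285.7278°C.
In Fahrenheit: 1285.7278 × 1.8 + 32 = 2346.31°F.

2346.31°F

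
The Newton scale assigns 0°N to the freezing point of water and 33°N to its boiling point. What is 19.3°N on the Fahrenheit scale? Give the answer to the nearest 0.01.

137.27°F

Linear interpolation between the fixed points: C = (19.3 - 0) × 100 / (33 - 0) = 58.4848°C.
Then 58.4848 × 1.8 + 32 = 137.27°F.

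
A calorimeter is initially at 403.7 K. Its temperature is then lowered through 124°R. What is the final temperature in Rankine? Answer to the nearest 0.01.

602.66°R

Initial temperature in Celsius: 403.7 - 273.15 = 130.5500°C.
The 124°R change is an interval, so only the factor 5/9 applies: -124 × 5/9 = -68.8889°C.
Final Celsius temperature: 130.5500 - 68.8889 = 61.6611°C.
In Rankine: 61.6611 × 1.8 + 491.67 = 602.66°R.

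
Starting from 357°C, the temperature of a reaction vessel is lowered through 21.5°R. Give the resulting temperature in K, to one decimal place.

618.2 K

The 21.5°R change is an interval, so only the factor 5/9 applies: -21.5 × 5/9 = -11.9444°C.
Final Celsius temperature: 357.0000 - 11.9444 = 345.0556°C.
In kelvin: 345.0556 + 273.15 = 618.2 K.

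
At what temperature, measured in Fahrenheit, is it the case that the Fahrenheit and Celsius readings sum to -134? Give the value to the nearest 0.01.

Let F be the Fahrenheit reading. The Celsius reading is C = 5/9·F - 17.7778.
Require F + C = -134: (14/9)·F - 17.7778 = -134.
F = (-134 + 17.7778) / (14/9) = -74.71.

-74.71°F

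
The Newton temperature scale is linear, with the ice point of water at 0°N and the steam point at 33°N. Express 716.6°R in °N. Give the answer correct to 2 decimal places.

First in Celsius: (716.6 - 491.67) × 5/9 = 124.9611°C.
Linearly onto the Newton scale: 0 + (124.9611 / 100) × (33 - 0) = 41.24°N.

41.24°N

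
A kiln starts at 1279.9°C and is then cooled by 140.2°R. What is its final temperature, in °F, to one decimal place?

The 140.2°R change is an interval, so only the factor 5/9 applies: -140.2 × 5/9 = -77.8889°C.
Final Celsius temperature: 1279.9000 - 77.8889 = 1202.0111°C.
In Fahrenheit: 1202.0111 × 1.8 + 32 = 2195.6°F.

2195.6°F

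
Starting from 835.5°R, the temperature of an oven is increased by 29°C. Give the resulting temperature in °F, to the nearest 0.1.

428.0°F

Initial temperature in Celsius: (835.5 - 491.67) × 5/9 = 191.0167°C.
Final Celsius temperature: 191.0167 + 29.0000 = 220.0167°C.
In Fahrenheit: 220.0167 × 1.8 + 32 = 428.0°F.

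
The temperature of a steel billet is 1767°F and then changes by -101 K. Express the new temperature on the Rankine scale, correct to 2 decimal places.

Initial temperature in Celsius: (1767 - 32) × 5/9 = 963.8889°C.
The 101 K change is an interval; Kelvin and Celsius degrees are the same size, so ΔC = -101°C.
Final Celsius temperature: 963.8889 - 101.0000 = 862.8889°C.
In Rankine: 862.8889 × 1.8 + 491.67 = 2044.87°R.

2044.87°R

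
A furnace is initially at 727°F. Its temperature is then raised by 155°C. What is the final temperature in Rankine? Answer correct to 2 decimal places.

1465.67°R

Initial temperature in Celsius: (727 - 32) × 5/9 = 386.1111°C.
Final Celsius temperature: 386.1111 + 155.0000 = 541.1111°C.
In Rankine: 541.1111 × 1.8 + 491.67 = 1465.67°R.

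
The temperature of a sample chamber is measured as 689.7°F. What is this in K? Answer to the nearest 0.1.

638.5 K

In Celsius: (689.7 - 32) × 5/9 = 365.3889°C.
In kelvin: 365.3889 + 273.15 = 638.5 K.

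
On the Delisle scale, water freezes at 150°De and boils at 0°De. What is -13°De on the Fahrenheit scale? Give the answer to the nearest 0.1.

Linear interpolation between the fixed points: C = (-13 - 150) × 100 / (0 - 150) = 108.6667°C.
Then 108.6667 × 1.8 + 32 = 227.6°F.

227.6°F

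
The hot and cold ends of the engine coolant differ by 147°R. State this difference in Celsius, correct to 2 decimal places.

81.67°C

For a temperature interval the offset drops out; only the factor 5/9 applies.
147 × 5/9 = 81.67.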